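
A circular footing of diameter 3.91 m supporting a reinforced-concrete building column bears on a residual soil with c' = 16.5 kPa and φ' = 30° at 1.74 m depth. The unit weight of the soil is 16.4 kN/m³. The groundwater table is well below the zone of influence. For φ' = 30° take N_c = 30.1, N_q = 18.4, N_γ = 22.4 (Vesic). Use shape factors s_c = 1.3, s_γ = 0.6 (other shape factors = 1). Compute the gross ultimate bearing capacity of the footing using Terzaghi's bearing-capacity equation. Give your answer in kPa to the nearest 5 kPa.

q_ult ≈ 1600 kPa

Overburden at base level: q = 16.4 × 1.74 = 28.536 kPa.
Cohesion term c·N_c·s_c = 16.5 × 30.1 × 1.3 = 645.65 kPa; surcharge term q·N_q = 28.536 × 18.4 = 525.06 kPa; self-weight term 0.5·γ·B·N_γ·s_γ = 0.5 × 16.4 × 3.91 × 22.4 × 0.6 = 430.91 kPa.
q_ult = 645.65 + 525.06 + 430.91 = 1601.6 kPa.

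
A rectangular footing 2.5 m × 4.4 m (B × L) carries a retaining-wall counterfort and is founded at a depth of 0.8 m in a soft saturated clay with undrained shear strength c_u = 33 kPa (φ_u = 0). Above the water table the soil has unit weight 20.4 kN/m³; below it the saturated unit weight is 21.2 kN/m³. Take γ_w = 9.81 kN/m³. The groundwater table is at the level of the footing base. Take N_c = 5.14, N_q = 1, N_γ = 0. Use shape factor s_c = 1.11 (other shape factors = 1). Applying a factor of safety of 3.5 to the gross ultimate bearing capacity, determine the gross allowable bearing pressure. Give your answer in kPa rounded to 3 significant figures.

q_all ≈ 58.5 kPa

Effective surcharge at the founding depth q = γ·D_f = 20.4 × 0.8 = 16.32 kPa.
q_ult = c·N_c·s_c + q·N_q
     = 33 × 5.14 × 1.11 + 16.32 × 1
     = 188.28 + 16.32 = 204.6 kPa.
q_all = q_ult / FS = 204.6 / 3.5 = 58.457 kPa.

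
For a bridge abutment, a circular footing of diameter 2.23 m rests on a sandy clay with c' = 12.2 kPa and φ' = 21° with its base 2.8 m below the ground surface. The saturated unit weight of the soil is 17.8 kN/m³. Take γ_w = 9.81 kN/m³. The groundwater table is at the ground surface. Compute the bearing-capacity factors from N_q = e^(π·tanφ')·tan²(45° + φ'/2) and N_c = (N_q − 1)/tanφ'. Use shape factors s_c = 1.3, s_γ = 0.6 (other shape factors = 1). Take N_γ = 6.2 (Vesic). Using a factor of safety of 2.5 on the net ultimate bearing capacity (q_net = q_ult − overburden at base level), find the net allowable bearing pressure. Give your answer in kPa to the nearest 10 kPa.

q_all(net) ≈ 170 kPa

N_q = e^(π·tan21°)·tan²(55.5°) = 7.07; N_c = (N_q − 1)/tanφ' = 15.81.
Water table at ground surface, so effective unit weight γ' = 17.8 − 9.81 = 7.99 kN/m³ is used throughout; overburden q = 7.99 × 2.8 = 22.372 kPa; the same γ' applies in the ½γBN_γ term.
Cohesion term c·N_c·s_c = 12.2 × 15.815 × 1.3 = 250.82 kPa; surcharge term q·N_q = 22.372 × 7.0708 = 158.19 kPa; self-weight term 0.5·γ·B·N_γ·s_γ = 0.5 × 7.99 × 2.23 × 6.2 × 0.6 = 33.141 kPa.
q_ult = 250.82 + 158.19 + 33.141 = 442.15 kPa.
q_net = 442.15 − 22.372 = 419.78 kPa.
q_all(net) = 419.78 / 2.5 = 167.91 kPa.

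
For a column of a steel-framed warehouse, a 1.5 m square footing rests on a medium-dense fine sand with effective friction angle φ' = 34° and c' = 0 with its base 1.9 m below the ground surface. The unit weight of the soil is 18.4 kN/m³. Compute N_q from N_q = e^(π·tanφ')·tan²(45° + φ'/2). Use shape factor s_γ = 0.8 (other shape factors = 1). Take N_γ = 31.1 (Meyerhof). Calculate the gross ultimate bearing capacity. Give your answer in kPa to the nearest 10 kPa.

q_ult ≈ 1370 kPa

tan34° = 0.6745, so N_q = e^(π×0.6745)·tan²(62°) = 8.323 × 3.537 = 29.44.
Overburden at base level: q = 18.4 × 1.9 = 34.96 kPa.
Surcharge term q·N_q = 34.96 × 29.44 = 1029.2 kPa; self-weight term 0.5·γ·B·N_γ·s_γ = 0.5 × 18.4 × 1.5 × 31.1 × 0.8 = 343.34 kPa.
q_ult = 1029.2 + 343.34 = 1372.6 kPa.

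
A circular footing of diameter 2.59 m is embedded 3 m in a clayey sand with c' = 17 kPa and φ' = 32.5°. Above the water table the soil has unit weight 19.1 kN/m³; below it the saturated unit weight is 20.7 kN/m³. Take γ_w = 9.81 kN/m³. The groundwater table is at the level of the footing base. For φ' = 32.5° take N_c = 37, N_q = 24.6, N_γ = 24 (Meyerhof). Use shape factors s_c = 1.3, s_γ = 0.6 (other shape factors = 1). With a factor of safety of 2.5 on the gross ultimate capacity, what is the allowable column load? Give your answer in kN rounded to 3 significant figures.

Overburden at base level: q = 19.1 × 3 = 57.3 kPa.
Below the base the soil is submerged, so the ½γBN_γ term uses γ' = 20.7 − 9.81 = 10.89 kN/m³.
Cohesion term c·N_c·s_c = 17 × 37 × 1.3 = 817.7 kPa; surcharge term q·N_q = 57.3 × 24.6 = 1409.6 kPa; self-weight term 0.5·γ·B·N_γ·s_γ = 0.5 × 10.89 × 2.59 × 24 × 0.6 = 203.08 kPa.
q_ult = 817.7 + 1409.6 + 203.08 = 2430.4 kPa.
Gross allowable pressure q_all = 2430.4 / 2.5 = 972.14 kPa.
Footing area = 5.2685 m², so allowable column load = 972.14 × 5.2685 = 5121.7 kN.

P_all ≈ 5120 kN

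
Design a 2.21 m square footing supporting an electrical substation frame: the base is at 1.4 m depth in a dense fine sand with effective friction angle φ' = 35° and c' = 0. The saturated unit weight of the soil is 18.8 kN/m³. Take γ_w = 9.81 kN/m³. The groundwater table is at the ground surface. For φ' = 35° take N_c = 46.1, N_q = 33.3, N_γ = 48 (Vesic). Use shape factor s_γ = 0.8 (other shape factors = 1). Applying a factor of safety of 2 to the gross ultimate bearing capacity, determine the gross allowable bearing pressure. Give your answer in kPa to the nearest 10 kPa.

γ' = 18.8 − 9.81 = 8.99 kN/m³ (submerged throughout). q = 8.99 × 1.4 = 12.586 kPa; the same γ' applies in the ½γBN_γ term.
q·N_q = 12.586 × 33.3 = 419.11 kPa
0.5·γ·B·N_γ·s_γ = 0.5 × 8.99 × 2.21 × 48 × 0.8 = 381.46 kPa
q_ult = 419.11 + 381.46 = 800.58 kPa.
q_all = q_ult / FS = 800.58 / 2 = 400.29 kPa.

q_all ≈ 400 kPa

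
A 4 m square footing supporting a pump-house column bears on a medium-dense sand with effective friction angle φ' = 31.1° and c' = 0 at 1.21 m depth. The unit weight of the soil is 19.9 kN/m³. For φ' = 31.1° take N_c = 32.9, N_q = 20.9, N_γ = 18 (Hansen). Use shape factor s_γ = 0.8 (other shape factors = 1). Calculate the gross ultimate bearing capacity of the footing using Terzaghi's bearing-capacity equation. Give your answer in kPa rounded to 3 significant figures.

q_ult ≈ 1080 kPa

q = γ·D_f = 19.9 × 1.21 = 24.079 kPa.
q·N_q = 24.079 × 20.9 = 503.25 kPa
0.5·γ·B·N_γ·s_γ = 0.5 × 19.9 × 4 × 18 × 0.8 = 573.12 kPa
q_ult = 503.25 + 573.12 = 1076.4 kPa.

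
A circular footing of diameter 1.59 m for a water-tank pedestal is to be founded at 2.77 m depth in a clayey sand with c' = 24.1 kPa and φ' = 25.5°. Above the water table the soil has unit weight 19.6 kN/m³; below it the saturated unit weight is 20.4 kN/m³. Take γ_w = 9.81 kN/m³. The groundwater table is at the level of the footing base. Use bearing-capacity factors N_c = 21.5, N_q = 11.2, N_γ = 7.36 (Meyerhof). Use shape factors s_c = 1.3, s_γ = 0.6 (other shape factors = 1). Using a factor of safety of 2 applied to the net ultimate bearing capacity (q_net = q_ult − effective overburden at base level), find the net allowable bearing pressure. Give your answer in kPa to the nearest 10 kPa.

q_all(net) ≈ 630 kPa

q = γ·D_f = 19.6 × 2.77 = 54.292 kPa.
For the ½γBN_γ term take γ' = 20.4 − 9.81 = 10.59 kN/m³ (soil below base is submerged).
c·N_c·s_c = 24.1 × 21.5 × 1.3 = 673.6 kPa
q·N_q = 54.292 × 11.2 = 608.07 kPa
0.5·γ·B·N_γ·s_γ = 0.5 × 10.59 × 1.59 × 7.36 × 0.6 = 37.179 kPa
q_ult = 673.6 + 608.07 + 37.179 = 1318.8 kPa.
Net ultimate: q_net = 1318.8 − 54.292 = 1264.6 kPa.
q_all(net) = 1264.6 / 2 = 632.28 kPa.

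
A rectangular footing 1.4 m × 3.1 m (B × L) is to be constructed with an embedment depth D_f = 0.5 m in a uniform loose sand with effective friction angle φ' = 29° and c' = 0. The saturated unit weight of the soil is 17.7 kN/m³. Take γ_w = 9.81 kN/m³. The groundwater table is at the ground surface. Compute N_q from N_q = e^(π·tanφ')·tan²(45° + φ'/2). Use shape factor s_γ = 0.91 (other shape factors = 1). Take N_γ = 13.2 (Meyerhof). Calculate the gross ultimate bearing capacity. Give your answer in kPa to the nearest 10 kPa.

q_ult ≈ 130 kPa

tan29° = 0.5543, so N_q = e^(π×0.5543)·tan²(59.5°) = 5.705 × 2.882 = 16.44.
γ' = 17.7 − 9.81 = 7.89 kN/m³ (submerged throughout). q = 7.89 × 0.5 = 3.945 kPa; the same γ' applies in the ½γBN_γ term.
q·N_q = 3.945 × 16.443 = 64.869 kPa
0.5·γ·B·N_γ·s_γ = 0.5 × 7.89 × 1.4 × 13.2 × 0.91 = 66.342 kPa
q_ult = 64.869 + 66.342 = 131.21 kPa.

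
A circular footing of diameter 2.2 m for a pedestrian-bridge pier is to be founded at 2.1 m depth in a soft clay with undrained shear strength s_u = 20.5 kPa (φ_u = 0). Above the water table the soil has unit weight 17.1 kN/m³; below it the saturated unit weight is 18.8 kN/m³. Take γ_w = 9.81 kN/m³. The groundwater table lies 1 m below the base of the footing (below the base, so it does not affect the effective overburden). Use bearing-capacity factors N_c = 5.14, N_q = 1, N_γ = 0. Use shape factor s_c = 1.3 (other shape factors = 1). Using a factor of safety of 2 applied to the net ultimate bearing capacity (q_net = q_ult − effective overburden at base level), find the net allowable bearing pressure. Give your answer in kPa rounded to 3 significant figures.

Overburden at base level: q = 17.1 × 2.1 = 35.91 kPa.
Cohesion term c·N_c·s_c = 20.5 × 5.14 × 1.3 = 136.98 kPa; surcharge term q·N_q = 35.91 × 1 = 35.91 kPa.
q_ult = 136.98 + 35.91 = 172.89 kPa.
Net ultimate: q_net = 172.89 − 35.91 = 136.98 kPa.
q_all(net) = 136.98 / 2 = 68.49 kPa.

q_all(net) ≈ 68.5 kPa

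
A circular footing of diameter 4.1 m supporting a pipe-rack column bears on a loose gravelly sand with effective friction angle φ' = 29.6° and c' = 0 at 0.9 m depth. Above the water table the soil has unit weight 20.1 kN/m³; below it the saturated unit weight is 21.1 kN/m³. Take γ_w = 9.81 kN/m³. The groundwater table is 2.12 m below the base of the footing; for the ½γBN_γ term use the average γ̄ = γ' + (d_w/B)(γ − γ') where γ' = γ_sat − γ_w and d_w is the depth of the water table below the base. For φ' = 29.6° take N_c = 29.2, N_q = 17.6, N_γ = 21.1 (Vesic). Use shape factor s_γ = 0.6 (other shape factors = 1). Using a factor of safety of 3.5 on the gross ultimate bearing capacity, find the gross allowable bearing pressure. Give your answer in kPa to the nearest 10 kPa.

q_all ≈ 210 kPa

Effective surcharge at the founding depth q = γ·D_f = 20.1 × 0.9 = 18.09 kPa.
With d_w = 2.12 m < B, γ̄ = 11.29 + (2.12/4.1) × (20.1 − 11.29) = 15.845 kN/m³.
q_ult = q·N_q + 0.5·γ·B·N_γ·s_γ
     = 18.09 × 17.6 + 0.5 × 15.845 × 4.1 × 21.1 × 0.6
     = 318.38 + 411.24 = 729.62 kPa.
q_all = 729.62 / 3.5 = 208.46 kPa.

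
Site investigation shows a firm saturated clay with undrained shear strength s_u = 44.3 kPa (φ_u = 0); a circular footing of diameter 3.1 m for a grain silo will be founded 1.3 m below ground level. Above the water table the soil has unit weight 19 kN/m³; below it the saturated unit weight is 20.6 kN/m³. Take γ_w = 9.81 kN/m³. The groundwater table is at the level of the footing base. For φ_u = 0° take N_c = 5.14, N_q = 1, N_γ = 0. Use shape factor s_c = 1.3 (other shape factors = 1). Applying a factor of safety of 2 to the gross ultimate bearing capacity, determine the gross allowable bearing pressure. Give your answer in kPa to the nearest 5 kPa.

q = γ·D_f = 19 × 1.3 = 24.7 kPa.
c·N_c·s_c = 44.3 × 5.14 × 1.3 = 296.01 kPa
q·N_q = 24.7 × 1 = 24.7 kPa
q_ult = 296.01 + 24.7 = 320.71 kPa.
q_all = q_ult / FS = 320.71 / 2 = 160.36 kPa.

q_all ≈ 160 kPa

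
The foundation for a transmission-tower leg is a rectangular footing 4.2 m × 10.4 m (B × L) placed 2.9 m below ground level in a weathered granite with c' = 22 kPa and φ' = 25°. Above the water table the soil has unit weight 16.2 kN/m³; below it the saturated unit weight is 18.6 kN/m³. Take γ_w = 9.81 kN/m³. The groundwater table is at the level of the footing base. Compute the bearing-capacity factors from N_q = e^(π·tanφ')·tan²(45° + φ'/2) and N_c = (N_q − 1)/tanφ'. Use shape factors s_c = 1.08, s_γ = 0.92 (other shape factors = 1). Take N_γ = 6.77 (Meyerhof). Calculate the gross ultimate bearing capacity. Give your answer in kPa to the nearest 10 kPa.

q_ult ≈ 1110 kPa

tan25° = 0.4663, so N_q = e^(π×0.4663)·tan²(57.5°) = 4.327 × 2.464 = 10.66.
N_c = (10.66 − 1)/tan25° = 20.72.
Overburden at base level: q = 16.2 × 2.9 = 46.98 kPa.
Below the base the soil is submerged, so the ½γBN_γ term uses γ' = 18.6 − 9.81 = 8.79 kN/m³.
Cohesion term c·N_c·s_c = 22 × 20.721 × 1.08 = 492.32 kPa; surcharge term q·N_q = 46.98 × 10.662 = 500.91 kPa; self-weight term 0.5·γ·B·N_γ·s_γ = 0.5 × 8.79 × 4.2 × 6.77 × 0.92 = 114.97 kPa.
q_ult = 492.32 + 500.91 + 114.97 = 1108.2 kPa.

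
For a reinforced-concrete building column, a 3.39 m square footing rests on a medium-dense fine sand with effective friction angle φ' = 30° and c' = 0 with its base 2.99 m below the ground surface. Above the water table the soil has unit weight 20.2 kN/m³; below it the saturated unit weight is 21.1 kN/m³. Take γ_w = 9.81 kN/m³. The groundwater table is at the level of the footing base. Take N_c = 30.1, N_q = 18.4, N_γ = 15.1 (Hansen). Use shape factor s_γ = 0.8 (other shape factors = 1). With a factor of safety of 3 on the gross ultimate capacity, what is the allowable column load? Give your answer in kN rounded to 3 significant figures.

P_all ≈ 5140 kN

Effective surcharge at the founding depth q = γ·D_f = 20.2 × 2.99 = 60.398 kPa.
The water table coincides with the base, so in the self-weight term γ → γ' = 11.29 kN/m³.
q_ult = q·N_q + 0.5·γ·B·N_γ·s_γ
     = 60.398 × 18.4 + 0.5 × 11.29 × 3.39 × 15.1 × 0.8
     = 1111.3 + 231.17 = 1342.5 kPa.
Gross allowable pressure q_all = 1342.5 / 3 = 447.5 kPa.
Footing area = 11.4921 m², so allowable column load = 447.5 × 11.4921 = 5142.7 kN.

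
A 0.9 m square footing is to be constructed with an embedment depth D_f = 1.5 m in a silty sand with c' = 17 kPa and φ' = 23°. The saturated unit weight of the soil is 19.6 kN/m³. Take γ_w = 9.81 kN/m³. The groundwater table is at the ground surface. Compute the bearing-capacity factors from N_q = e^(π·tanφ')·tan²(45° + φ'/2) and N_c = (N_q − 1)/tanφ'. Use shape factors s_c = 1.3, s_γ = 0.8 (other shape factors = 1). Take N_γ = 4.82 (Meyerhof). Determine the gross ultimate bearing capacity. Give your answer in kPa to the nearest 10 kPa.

q_ult ≈ 540 kPa

tan23° = 0.4245, so N_q = e^(π×0.4245)·tan²(56.5°) = 3.794 × 2.283 = 8.66.
N_c = (8.66 − 1)/tan23° = 18.05.
Water table at ground surface, so effective unit weight γ' = 19.6 − 9.81 = 9.79 kN/m³ is used throughout; overburden q = 9.79 × 1.5 = 14.685 kPa; the same γ' applies in the ½γBN_γ term.
Cohesion term c·N_c·s_c = 17 × 18.049 × 1.3 = 398.87 kPa; surcharge term q·N_q = 14.685 × 8.6612 = 127.19 kPa; self-weight term 0.5·γ·B·N_γ·s_γ = 0.5 × 9.79 × 0.9 × 4.82 × 0.8 = 16.988 kPa.
q_ult = 398.87 + 127.19 + 16.988 = 543.05 kPa.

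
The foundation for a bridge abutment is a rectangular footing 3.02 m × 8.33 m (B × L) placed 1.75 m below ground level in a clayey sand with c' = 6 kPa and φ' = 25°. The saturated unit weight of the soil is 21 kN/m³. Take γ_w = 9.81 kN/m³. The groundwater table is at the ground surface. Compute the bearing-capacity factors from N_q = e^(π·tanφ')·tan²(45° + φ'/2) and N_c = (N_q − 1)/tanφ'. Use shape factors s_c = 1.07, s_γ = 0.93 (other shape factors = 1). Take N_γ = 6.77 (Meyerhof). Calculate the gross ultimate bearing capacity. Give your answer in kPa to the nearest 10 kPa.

q_ult ≈ 450 kPa

tan25° = 0.4663, so N_q = e^(π×0.4663)·tan²(57.5°) = 4.327 × 2.464 = 10.66.
N_c = (10.66 − 1)/tan25° = 20.72.
γ' = 21 − 9.81 = 11.19 kN/m³ (submerged throughout). q = 11.19 × 1.75 = 19.582 kPa; the same γ' applies in the ½γBN_γ term.
c·N_c·s_c = 6 × 20.721 × 1.07 = 133.03 kPa
q·N_q = 19.582 × 10.662 = 208.79 kPa
0.5·γ·B·N_γ·s_γ = 0.5 × 11.19 × 3.02 × 6.77 × 0.93 = 106.38 kPa
q_ult = 133.03 + 208.79 + 106.38 = 448.2 kPa.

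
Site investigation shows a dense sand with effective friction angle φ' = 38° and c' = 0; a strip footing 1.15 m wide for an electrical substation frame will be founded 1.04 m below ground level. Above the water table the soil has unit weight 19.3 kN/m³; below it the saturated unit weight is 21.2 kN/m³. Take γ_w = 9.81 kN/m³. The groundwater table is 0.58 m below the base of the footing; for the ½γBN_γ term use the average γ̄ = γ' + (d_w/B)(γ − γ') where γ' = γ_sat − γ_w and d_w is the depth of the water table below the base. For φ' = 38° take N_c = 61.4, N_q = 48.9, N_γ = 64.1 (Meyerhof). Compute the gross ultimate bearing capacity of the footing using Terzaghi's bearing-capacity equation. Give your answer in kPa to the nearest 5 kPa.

q_ult ≈ 1550 kPa

q = γ·D_f = 19.3 × 1.04 = 20.072 kPa.
γ' = 11.39 kN/m³; averaging over the depth B below the base, γ̄ = γ' + (d_w/B)(γ − γ') = 15.379 kN/m³.
q·N_q = 20.072 × 48.9 = 981.52 kPa
0.5·γ·B·N_γ = 0.5 × 15.379 × 1.15 × 64.1 = 566.85 kPa
q_ult = 981.52 + 566.85 = 1548.4 kPa.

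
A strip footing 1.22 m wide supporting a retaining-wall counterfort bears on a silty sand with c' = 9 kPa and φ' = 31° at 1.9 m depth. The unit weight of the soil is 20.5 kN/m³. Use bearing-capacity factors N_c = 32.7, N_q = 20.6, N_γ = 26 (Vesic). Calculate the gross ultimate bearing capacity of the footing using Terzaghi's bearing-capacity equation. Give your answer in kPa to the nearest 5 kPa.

q_ult ≈ 1420 kPa

q = γ·D_f = 20.5 × 1.9 = 38.95 kPa.
c·N_c = 9 × 32.7 = 294.3 kPa
q·N_q = 38.95 × 20.6 = 802.37 kPa
0.5·γ·B·N_γ = 0.5 × 20.5 × 1.22 × 26 = 325.13 kPa
q_ult = 294.3 + 802.37 + 325.13 = 1421.8 kPa.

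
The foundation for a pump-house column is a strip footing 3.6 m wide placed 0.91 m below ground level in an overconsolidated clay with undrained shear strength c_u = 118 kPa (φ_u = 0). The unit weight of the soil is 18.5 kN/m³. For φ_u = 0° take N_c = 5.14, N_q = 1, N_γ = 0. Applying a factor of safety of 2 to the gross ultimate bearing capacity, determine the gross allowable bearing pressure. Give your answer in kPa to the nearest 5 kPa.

Overburden at base level: q = 18.5 × 0.91 = 16.835 kPa.
Cohesion term c·N_c = 118 × 5.14 = 606.52 kPa; surcharge term q·N_q = 16.835 × 1 = 16.835 kPa.
q_ult = 606.52 + 16.835 = 623.36 kPa.
q_all = q_ult / FS = 623.36 / 2 = 311.68 kPa.

q_all ≈ 310 kPa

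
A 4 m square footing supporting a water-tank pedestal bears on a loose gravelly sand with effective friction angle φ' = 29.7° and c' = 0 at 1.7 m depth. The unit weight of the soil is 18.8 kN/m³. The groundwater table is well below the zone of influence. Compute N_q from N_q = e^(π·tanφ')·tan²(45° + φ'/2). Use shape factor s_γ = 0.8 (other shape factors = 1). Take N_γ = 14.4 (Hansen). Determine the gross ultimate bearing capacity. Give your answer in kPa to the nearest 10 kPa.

q_ult ≈ 1000 kPa

tan29.7° = 0.5704, so N_q = e^(π×0.5704)·tan²(59.85°) = 6.001 × 2.964 = 17.79.
Effective surcharge at the founding depth q = γ·D_f = 18.8 × 1.7 = 31.96 kPa.
q_ult = q·N_q + 0.5·γ·B·N_γ·s_γ
     = 31.96 × 17.787 + 0.5 × 18.8 × 4 × 14.4 × 0.8
     = 568.47 + 433.15 = 1001.6 kPa.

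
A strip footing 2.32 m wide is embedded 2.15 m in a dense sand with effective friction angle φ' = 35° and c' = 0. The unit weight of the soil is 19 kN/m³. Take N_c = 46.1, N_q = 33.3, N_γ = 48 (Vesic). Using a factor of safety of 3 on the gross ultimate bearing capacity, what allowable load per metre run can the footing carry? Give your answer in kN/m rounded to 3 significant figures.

q = γ·D_f = 19 × 2.15 = 40.85 kPa.
q·N_q = 40.85 × 33.3 = 1360.3 kPa
0.5·γ·B·N_γ = 0.5 × 19 × 2.32 × 48 = 1057.9 kPa
q_ult = 1360.3 + 1057.9 = 2418.2 kPa.
Gross allowable pressure q_all = 2418.2 / 3 = 806.07 kPa.
Allowable wall load = q_all × B = 806.07 × 2.32 = 1870.1 kN per metre run.

≈ 1870 kN/m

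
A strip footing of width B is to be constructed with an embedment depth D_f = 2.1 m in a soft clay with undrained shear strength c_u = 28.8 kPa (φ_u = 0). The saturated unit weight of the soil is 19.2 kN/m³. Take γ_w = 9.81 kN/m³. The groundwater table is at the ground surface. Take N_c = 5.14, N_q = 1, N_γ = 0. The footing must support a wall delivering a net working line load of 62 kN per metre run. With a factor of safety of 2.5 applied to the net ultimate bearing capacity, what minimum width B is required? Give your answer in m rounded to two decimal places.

With the water table at the surface the whole profile is submerged: γ' = 19.2 − 9.81 = 9.39 kN/m³, so q = γ'·D_f = 19.719 kPa.
q_ult = c·N_c + q·N_q
     = 28.8 × 5.14 + 19.719 × 1
     = 148.03 + 19.719 = 167.75 kPa.
For φ = 0 the ½γBN_γ term vanishes, so q_ult is independent of B. q_net = 167.75 − 19.719 = 148.03 kPa; q_all(net) = 148.03/2.5 = 59.213 kPa.
Required width B = w / q_all(net) = 62 / 59.213 = 1.047 m.

B = 1.05 m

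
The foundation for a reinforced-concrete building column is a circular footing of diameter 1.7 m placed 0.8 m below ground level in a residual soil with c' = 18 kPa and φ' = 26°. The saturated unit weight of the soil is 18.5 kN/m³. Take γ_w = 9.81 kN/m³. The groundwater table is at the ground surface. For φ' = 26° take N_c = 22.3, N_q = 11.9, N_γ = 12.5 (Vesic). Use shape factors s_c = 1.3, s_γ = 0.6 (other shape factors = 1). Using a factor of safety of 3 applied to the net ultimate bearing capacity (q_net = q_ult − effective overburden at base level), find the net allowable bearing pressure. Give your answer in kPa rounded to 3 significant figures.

q_all(net) ≈ 218 kPa

Water table at ground surface, so effective unit weight γ' = 18.5 − 9.81 = 8.69 kN/m³ is used throughout; overburden q = 8.69 × 0.8 = 6.952 kPa; the same γ' applies in the ½γBN_γ term.
Cohesion term c·N_c·s_c = 18 × 22.3 × 1.3 = 521.82 kPa; surcharge term q·N_q = 6.952 × 11.9 = 82.729 kPa; self-weight term 0.5·γ·B·N_γ·s_γ = 0.5 × 8.69 × 1.7 × 12.5 × 0.6 = 55.399 kPa.
q_ult = 521.82 + 82.729 + 55.399 = 659.95 kPa.
Net ultimate: q_net = 659.95 − 6.952 = 653 kPa.
q_all(net) = 653 / 3 = 217.67 kPa.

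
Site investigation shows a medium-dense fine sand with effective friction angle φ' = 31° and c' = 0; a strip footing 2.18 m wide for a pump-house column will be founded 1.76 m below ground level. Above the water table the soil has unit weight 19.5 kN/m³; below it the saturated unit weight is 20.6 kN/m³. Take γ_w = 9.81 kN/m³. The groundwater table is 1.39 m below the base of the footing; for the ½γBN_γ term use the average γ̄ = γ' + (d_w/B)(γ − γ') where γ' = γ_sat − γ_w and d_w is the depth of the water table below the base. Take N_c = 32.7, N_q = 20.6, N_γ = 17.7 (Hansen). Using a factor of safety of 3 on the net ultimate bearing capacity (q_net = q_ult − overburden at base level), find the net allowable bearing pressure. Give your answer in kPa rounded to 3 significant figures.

Overburden at base level: q = 19.5 × 1.76 = 34.32 kPa.
The water table is 1.39 m below the base (< B = 2.18 m), so the ½γBN_γ term uses γ̄ = γ' + (d_w/B)(γ − γ') = 10.79 + (1.39/2.18)(19.5 − 10.79) = 16.344 kN/m³.
Surcharge term q·N_q = 34.32 × 20.6 = 706.99 kPa; self-weight term 0.5·γ·B·N_γ = 0.5 × 16.344 × 2.18 × 17.7 = 315.32 kPa.
q_ult = 706.99 + 315.32 = 1022.3 kPa.
q_net = 1022.3 − 34.32 = 987.99 kPa.
q_all(net) = 987.99 / 3 = 329.33 kPa.

q_all(net) ≈ 329 kPa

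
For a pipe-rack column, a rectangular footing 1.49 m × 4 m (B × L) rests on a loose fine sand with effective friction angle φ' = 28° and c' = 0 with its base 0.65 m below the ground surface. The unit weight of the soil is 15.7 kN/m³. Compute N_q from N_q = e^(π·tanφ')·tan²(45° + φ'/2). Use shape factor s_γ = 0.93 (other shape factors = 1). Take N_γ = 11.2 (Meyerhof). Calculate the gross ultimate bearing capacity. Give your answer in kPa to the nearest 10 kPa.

tan28° = 0.5317, so N_q = e^(π×0.5317)·tan²(59°) = 5.314 × 2.77 = 14.72.
Overburden at base level: q = 15.7 × 0.65 = 10.205 kPa.
Surcharge term q·N_q = 10.205 × 14.72 = 150.22 kPa; self-weight term 0.5·γ·B·N_γ·s_γ = 0.5 × 15.7 × 1.49 × 11.2 × 0.93 = 121.83 kPa.
q_ult = 150.22 + 121.83 = 272.05 kPa.

q_ult ≈ 270 kPa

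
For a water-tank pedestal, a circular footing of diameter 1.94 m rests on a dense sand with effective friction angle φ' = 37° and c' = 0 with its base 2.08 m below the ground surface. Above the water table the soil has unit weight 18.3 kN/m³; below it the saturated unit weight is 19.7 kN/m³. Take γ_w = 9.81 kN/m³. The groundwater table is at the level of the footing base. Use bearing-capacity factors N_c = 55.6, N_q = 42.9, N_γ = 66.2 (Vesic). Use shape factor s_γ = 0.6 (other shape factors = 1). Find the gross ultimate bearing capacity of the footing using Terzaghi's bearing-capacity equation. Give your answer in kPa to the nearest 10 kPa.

q = γ·D_f = 18.3 × 2.08 = 38.064 kPa.
For the ½γBN_γ term take γ' = 19.7 − 9.81 = 9.89 kN/m³ (soil below base is submerged).
q·N_q = 38.064 × 42.9 = 1632.9 kPa
0.5·γ·B·N_γ·s_γ = 0.5 × 9.89 × 1.94 × 66.2 × 0.6 = 381.05 kPa
q_ult = 1632.9 + 381.05 = 2014 kPa.

q_ult ≈ 2010 kPa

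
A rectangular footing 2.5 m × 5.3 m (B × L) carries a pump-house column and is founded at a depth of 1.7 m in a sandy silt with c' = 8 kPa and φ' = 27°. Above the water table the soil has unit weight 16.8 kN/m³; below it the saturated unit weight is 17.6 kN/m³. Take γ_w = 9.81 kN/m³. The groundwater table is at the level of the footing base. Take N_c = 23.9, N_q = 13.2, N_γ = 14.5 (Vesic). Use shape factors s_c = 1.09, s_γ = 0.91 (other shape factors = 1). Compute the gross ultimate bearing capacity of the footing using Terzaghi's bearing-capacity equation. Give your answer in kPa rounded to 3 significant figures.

Overburden at base level: q = 16.8 × 1.7 = 28.56 kPa.
Below the base the soil is submerged, so the ½γBN_γ term uses γ' = 17.6 − 9.81 = 7.79 kN/m³.
Cohesion term c·N_c·s_c = 8 × 23.9 × 1.09 = 208.41 kPa; surcharge term q·N_q = 28.56 × 13.2 = 376.99 kPa; self-weight term 0.5·γ·B·N_γ·s_γ = 0.5 × 7.79 × 2.5 × 14.5 × 0.91 = 128.49 kPa.
q_ult = 208.41 + 376.99 + 128.49 = 713.89 kPa.

q_ult ≈ 714 kPa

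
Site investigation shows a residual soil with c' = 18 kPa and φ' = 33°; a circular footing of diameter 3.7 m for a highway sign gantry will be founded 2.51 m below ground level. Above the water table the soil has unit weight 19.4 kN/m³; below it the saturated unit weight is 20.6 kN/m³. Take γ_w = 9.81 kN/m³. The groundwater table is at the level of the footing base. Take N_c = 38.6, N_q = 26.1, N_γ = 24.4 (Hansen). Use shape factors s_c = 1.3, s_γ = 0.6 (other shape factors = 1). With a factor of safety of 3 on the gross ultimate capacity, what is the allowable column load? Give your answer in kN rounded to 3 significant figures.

Effective surcharge at the founding depth q = γ·D_f = 19.4 × 2.51 = 48.694 kPa.
The water table coincides with the base, so in the self-weight term γ → γ' = 10.79 kN/m³.
q_ult = c·N_c·s_c + q·N_q + 0.5·γ·B·N_γ·s_γ
     = 18 × 38.6 × 1.3 + 48.694 × 26.1 + 0.5 × 10.79 × 3.7 × 24.4 × 0.6
     = 903.24 + 1270.9 + 292.24 = 2466.4 kPa.
Gross allowable pressure q_all = 2466.4 / 3 = 822.13 kPa.
Footing area = 10.7521 m², so allowable column load = 822.13 × 10.7521 = 8839.6 kN.

P_all ≈ 8840 kN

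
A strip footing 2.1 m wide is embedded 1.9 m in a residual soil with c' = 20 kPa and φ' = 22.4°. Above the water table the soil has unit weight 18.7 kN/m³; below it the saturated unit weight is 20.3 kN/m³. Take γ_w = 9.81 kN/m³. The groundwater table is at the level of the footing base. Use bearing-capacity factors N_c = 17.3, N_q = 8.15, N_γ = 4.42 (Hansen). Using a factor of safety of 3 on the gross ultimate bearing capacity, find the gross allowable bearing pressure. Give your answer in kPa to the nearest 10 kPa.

Effective surcharge at the founding depth q = γ·D_f = 18.7 × 1.9 = 35.53 kPa.
The water table coincides with the base, so in the self-weight term γ → γ' = 10.49 kN/m³.
q_ult = c·N_c + q·N_q + 0.5·γ·B·N_γ
     = 20 × 17.3 + 35.53 × 8.15 + 0.5 × 10.49 × 2.1 × 4.42
     = 346 + 289.57 + 48.684 = 684.25 kPa.
q_all = 684.25 / 3 = 228.08 kPa.

q_all ≈ 230 kPa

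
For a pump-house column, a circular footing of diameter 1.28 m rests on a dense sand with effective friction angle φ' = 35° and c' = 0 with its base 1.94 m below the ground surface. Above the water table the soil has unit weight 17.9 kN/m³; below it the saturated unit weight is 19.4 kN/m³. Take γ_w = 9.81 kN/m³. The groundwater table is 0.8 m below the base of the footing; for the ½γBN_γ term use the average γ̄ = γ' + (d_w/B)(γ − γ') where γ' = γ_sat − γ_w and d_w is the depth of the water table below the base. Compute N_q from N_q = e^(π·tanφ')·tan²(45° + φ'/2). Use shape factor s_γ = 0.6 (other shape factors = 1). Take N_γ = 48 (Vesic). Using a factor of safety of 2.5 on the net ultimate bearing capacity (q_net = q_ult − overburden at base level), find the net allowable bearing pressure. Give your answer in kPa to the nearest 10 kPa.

N_q = e^(π·tan35°)·tan²(62.5°) = 33.3.
Overburden at base level: q = 17.9 × 1.94 = 34.726 kPa.
The water table is 0.8 m below the base (< B = 1.28 m), so the ½γBN_γ term uses γ̄ = γ' + (d_w/B)(γ − γ') = 9.59 + (0.8/1.28)(17.9 − 9.59) = 14.784 kN/m³.
Surcharge term q·N_q = 34.726 × 33.296 = 1156.2 kPa; self-weight term 0.5·γ·B·N_γ·s_γ = 0.5 × 14.784 × 1.28 × 48 × 0.6 = 272.49 kPa.
q_ult = 1156.2 + 272.49 = 1428.7 kPa.
q_net = 1428.7 − 34.726 = 1394 kPa.
q_all(net) = 1394 / 2.5 = 557.6 kPa.

q_all(net) ≈ 560 kPa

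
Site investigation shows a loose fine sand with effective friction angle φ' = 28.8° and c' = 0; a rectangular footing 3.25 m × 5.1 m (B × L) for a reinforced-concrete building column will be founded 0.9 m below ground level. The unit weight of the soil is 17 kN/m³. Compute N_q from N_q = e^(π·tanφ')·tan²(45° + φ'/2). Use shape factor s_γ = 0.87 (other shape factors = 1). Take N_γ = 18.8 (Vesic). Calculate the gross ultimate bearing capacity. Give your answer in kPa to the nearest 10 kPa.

tan28.8° = 0.5498, so N_q = e^(π×0.5498)·tan²(59.4°) = 5.624 × 2.859 = 16.08.
Overburden at base level: q = 17 × 0.9 = 15.3 kPa.
Surcharge term q·N_q = 15.3 × 16.081 = 246.04 kPa; self-weight term 0.5·γ·B·N_γ·s_γ = 0.5 × 17 × 3.25 × 18.8 × 0.87 = 451.83 kPa.
q_ult = 246.04 + 451.83 = 697.87 kPa.

q_ult ≈ 700 kPa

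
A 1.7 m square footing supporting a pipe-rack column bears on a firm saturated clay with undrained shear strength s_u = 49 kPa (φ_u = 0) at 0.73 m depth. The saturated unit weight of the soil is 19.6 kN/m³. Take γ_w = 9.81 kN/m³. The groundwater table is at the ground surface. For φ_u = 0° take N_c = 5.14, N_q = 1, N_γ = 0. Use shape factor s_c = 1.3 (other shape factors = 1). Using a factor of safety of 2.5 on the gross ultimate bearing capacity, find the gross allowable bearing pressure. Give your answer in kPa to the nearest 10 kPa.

q_all ≈ 130 kPa

With the water table at the surface the whole profile is submerged: γ' = 19.6 − 9.81 = 9.79 kN/m³, so q = γ'·D_f = 7.1467 kPa.
q_ult = c·N_c·s_c + q·N_q
     = 49 × 5.14 × 1.3 + 7.1467 × 1
     = 327.42 + 7.1467 = 334.56 kPa.
q_all = 334.56 / 2.5 = 133.83 kPa.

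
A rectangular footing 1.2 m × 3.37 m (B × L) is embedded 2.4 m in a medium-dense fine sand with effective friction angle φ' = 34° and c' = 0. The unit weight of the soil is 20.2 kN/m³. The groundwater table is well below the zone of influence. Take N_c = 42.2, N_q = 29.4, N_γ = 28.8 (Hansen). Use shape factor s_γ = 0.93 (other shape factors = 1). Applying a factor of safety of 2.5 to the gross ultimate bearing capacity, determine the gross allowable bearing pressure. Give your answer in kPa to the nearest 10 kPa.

Effective surcharge at the founding depth q = γ·D_f = 20.2 × 2.4 = 48.48 kPa.
q_ult = q·N_q + 0.5·γ·B·N_γ·s_γ
     = 48.48 × 29.4 + 0.5 × 20.2 × 1.2 × 28.8 × 0.93
     = 1425.3 + 324.62 = 1749.9 kPa.
q_all = q_ult / FS = 1749.9 / 2.5 = 699.97 kPa.

q_all ≈ 700 kPa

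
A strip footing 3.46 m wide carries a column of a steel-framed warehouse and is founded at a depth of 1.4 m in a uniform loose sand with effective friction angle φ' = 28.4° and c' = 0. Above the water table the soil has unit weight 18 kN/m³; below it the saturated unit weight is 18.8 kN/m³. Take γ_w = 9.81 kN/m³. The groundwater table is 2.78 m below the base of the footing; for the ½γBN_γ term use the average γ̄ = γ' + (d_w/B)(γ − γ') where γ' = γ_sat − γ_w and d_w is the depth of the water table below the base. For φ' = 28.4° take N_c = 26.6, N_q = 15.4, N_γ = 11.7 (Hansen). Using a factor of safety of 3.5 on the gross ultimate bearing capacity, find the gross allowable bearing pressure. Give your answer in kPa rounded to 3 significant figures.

q_all ≈ 205 kPa

q = γ·D_f = 18 × 1.4 = 25.2 kPa.
γ' = 8.99 kN/m³; averaging over the depth B below the base, γ̄ = γ' + (d_w/B)(γ − γ') = 16.229 kN/m³.
q·N_q = 25.2 × 15.4 = 388.08 kPa
0.5·γ·B·N_γ = 0.5 × 16.229 × 3.46 × 11.7 = 328.5 kPa
q_ult = 388.08 + 328.5 = 716.58 kPa.
q_all = 716.58 / 3.5 = 204.74 kPa.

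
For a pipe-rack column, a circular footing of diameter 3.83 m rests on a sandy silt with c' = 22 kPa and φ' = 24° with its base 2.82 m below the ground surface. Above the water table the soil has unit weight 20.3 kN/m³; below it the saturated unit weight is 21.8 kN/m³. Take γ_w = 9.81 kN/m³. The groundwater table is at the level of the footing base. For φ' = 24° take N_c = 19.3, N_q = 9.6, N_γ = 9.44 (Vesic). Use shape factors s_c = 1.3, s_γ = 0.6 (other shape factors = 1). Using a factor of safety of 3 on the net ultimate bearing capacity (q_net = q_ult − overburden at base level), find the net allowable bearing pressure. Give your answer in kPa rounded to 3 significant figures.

q = γ·D_f = 20.3 × 2.82 = 57.246 kPa.
For the ½γBN_γ term take γ' = 21.8 − 9.81 = 11.99 kN/m³ (soil below base is submerged).
c·N_c·s_c = 22 × 19.3 × 1.3 = 551.98 kPa
q·N_q = 57.246 × 9.6 = 549.56 kPa
0.5·γ·B·N_γ·s_γ = 0.5 × 11.99 × 3.83 × 9.44 × 0.6 = 130.05 kPa
q_ult = 551.98 + 549.56 + 130.05 = 1231.6 kPa.
q_net = 1231.6 − 57.246 = 1174.3 kPa.
q_all(net) = 1174.3 / 3 = 391.45 kPa.

q_all(net) ≈ 391 kPa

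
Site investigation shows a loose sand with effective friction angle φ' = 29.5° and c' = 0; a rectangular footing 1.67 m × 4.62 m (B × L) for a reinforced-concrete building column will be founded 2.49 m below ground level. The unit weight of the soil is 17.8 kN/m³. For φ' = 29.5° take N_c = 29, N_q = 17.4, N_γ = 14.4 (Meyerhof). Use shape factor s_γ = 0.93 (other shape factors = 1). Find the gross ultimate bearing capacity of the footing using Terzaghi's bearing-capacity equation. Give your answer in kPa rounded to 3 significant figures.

Effective surcharge at the founding depth q = γ·D_f = 17.8 × 2.49 = 44.322 kPa.
q_ult = q·N_q + 0.5·γ·B·N_γ·s_γ
     = 44.322 × 17.4 + 0.5 × 17.8 × 1.67 × 14.4 × 0.93
     = 771.2 + 199.05 = 970.25 kPa.

q_ult ≈ 970 kPa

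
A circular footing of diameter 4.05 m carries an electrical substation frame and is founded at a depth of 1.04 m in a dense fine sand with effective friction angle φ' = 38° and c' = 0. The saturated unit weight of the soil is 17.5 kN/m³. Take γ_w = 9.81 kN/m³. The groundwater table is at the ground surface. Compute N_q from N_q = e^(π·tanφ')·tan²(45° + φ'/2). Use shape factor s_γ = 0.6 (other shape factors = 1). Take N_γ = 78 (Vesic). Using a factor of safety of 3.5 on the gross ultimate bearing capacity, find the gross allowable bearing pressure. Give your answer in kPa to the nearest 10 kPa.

N_q = e^(π·tan38°)·tan²(64°) = 48.93.
Water table at ground surface, so effective unit weight γ' = 17.5 − 9.81 = 7.69 kN/m³ is used throughout; overburden q = 7.69 × 1.04 = 7.9976 kPa; the same γ' applies in the ½γBN_γ term.
Surcharge term q·N_q = 7.9976 × 48.933 = 391.35 kPa; self-weight term 0.5·γ·B·N_γ·s_γ = 0.5 × 7.69 × 4.05 × 78 × 0.6 = 728.78 kPa.
q_ult = 391.35 + 728.78 = 1120.1 kPa.
q_all = 1120.1 / 3.5 = 320.04 kPa.

q_all ≈ 320 kPa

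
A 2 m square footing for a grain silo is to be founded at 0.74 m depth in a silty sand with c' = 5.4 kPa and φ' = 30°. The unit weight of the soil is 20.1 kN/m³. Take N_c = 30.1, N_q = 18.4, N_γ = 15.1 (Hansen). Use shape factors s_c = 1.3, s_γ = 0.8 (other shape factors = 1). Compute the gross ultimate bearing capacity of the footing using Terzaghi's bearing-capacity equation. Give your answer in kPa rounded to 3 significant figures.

q_ult ≈ 728 kPa

Effective surcharge at the founding depth q = γ·D_f = 20.1 × 0.74 = 14.874 kPa.
q_ult = c·N_c·s_c + q·N_q + 0.5·γ·B·N_γ·s_γ
     = 5.4 × 30.1 × 1.3 + 14.874 × 18.4 + 0.5 × 20.1 × 2 × 15.1 × 0.8
     = 211.3 + 273.68 + 242.81 = 727.79 kPa.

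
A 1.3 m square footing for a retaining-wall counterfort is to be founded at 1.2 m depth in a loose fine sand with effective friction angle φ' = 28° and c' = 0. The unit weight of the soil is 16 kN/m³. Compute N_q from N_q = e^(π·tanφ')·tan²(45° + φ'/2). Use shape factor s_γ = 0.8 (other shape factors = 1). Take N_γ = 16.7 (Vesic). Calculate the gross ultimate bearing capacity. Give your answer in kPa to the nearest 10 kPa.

tan28° = 0.5317, so N_q = e^(π×0.5317)·tan²(59°) = 5.314 × 2.77 = 14.72.
Effective surcharge at the founding depth q = γ·D_f = 16 × 1.2 = 19.2 kPa.
q_ult = q·N_q + 0.5·γ·B·N_γ·s_γ
     = 19.2 × 14.72 + 0.5 × 16 × 1.3 × 16.7 × 0.8
     = 282.62 + 138.94 = 421.57 kPa.

q_ult ≈ 420 kPa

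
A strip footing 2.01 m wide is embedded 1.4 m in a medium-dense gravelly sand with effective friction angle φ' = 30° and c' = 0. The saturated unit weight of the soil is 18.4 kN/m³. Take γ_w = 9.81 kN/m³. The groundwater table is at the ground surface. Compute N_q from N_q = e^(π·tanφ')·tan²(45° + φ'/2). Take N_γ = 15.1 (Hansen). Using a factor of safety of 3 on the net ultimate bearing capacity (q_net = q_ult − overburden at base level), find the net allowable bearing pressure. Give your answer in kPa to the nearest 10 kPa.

N_q = e^(π·tan30°)·tan²(60°) = 18.4.
With the water table at the surface the whole profile is submerged: γ' = 18.4 − 9.81 = 8.59 kN/m³, so q = γ'·D_f = 12.026 kPa; the same γ' applies in the ½γBN_γ term.
q_ult = q·N_q + 0.5·γ·B·N_γ
     = 12.026 × 18.401 + 0.5 × 8.59 × 2.01 × 15.1
     = 221.29 + 130.36 = 351.65 kPa.
q_net = 351.65 − 12.026 = 339.62 kPa.
q_all(net) = 339.62 / 3 = 113.21 kPa.

q_all(net) ≈ 110 kPa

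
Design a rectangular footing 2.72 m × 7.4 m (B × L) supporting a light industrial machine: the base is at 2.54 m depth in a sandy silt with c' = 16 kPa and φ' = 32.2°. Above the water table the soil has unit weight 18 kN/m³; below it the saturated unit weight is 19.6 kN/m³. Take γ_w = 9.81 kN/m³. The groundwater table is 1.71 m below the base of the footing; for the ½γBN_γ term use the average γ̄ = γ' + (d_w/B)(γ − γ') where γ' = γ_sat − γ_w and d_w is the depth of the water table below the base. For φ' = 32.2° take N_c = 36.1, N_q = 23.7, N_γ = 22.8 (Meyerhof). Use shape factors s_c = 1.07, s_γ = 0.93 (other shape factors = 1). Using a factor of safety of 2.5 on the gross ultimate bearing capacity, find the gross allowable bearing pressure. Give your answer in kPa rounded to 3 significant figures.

q_all ≈ 853 kPa

Overburden at base level: q = 18 × 2.54 = 45.72 kPa.
The water table is 1.71 m below the base (< B = 2.72 m), so the ½γBN_γ term uses γ̄ = γ' + (d_w/B)(γ − γ') = 9.79 + (1.71/2.72)(18 − 9.79) = 14.951 kN/m³.
Cohesion term c·N_c·s_c = 16 × 36.1 × 1.07 = 618.03 kPa; surcharge term q·N_q = 45.72 × 23.7 = 1083.6 kPa; self-weight term 0.5·γ·B·N_γ·s_γ = 0.5 × 14.951 × 2.72 × 22.8 × 0.93 = 431.16 kPa.
q_ult = 618.03 + 1083.6 + 431.16 = 2132.8 kPa.
q_all = 2132.8 / 2.5 = 853.1 kPa.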